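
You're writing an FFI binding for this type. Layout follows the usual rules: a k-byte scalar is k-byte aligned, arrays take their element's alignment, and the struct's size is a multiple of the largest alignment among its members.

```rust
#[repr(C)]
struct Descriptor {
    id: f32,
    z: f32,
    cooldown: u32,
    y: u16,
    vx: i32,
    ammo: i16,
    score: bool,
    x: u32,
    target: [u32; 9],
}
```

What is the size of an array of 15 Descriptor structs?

0..4  id  (4B, 4-aligned)
4..8  z  (4B, 4-aligned)
8..12  cooldown  (4B, 4-aligned)
12..14  y  (2B, 2-aligned)
14..16  -- padding (2B)
16..20  vx  (4B, 4-aligned)
20..22  ammo  (2B, 2-aligned)
22..23  score  (1B, 1-aligned)
23..24  -- padding (1B)
24..28  x  (4B, 4-aligned)
28..64  target  (36B, 4-aligned)
sizeof = 64, alignof = 4
array of 15: 15 × 64 = 960

960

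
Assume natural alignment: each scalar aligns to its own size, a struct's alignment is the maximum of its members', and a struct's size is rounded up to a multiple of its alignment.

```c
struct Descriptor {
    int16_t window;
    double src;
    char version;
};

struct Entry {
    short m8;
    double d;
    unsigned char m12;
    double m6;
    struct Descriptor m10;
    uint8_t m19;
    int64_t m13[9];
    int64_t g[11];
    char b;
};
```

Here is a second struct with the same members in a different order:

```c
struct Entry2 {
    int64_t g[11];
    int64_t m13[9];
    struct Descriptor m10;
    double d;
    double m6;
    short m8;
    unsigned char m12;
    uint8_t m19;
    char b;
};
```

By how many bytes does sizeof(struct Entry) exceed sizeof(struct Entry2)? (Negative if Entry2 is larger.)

24

Descriptor: 0..2  window  (2B, 2-aligned); 2..8  -- padding (6B); 8..16  src  (8B, 8-aligned); 16..17  version  (1B, 1-aligned); 17..24  -- tail padding (7B); sizeof = 24, alignof = 8
0..2  m8  (2B, 2-aligned)
2..8  -- padding (6B)
8..16  d  (8B, 8-aligned)
16..17  m12  (1B, 1-aligned)
17..24  -- padding (7B)
24..32  m6  (8B, 8-aligned)
32..56  m10  (24B, 8-aligned)
56..57  m19  (1B, 1-aligned)
57..64  -- padding (7B)
64..136  m13  (72B, 8-aligned)
136..224  g  (88B, 8-aligned)
224..225  b  (1B, 1-aligned)
225..232  -- tail padding (7B)
sizeof = 232, alignof = 8
— Entry2 —
0..88  g  (88B, 8-aligned)
88..160  m13  (72B, 8-aligned)
160..184  m10  (24B, 8-aligned)
184..192  d  (8B, 8-aligned)
192..200  m6  (8B, 8-aligned)
200..202  m8  (2B, 2-aligned)
202..203  m12  (1B, 1-aligned)
203..204  m19  (1B, 1-aligned)
204..205  b  (1B, 1-aligned)
205..208  -- tail padding (3B)
sizeof = 208, alignof = 8
232 − 208 = 24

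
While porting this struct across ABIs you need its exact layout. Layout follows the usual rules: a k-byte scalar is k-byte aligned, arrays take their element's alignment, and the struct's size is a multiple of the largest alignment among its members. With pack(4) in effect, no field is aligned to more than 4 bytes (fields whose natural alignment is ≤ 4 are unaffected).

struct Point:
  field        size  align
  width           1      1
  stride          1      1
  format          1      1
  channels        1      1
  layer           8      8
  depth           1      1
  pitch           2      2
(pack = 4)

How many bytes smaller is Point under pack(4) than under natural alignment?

8

natural layout:
  width at 0 (size 1, align 1) → ends 1
  stride at 1 (size 1, align 1) → ends 2
  format at 2 (size 1, align 1) → ends 3
  channels at 3 (size 1, align 1) → ends 4
  pad 4 to align 8 for layer
  layer at 8 (size 8, align 8) → ends 16
  depth at 16 (size 1, align 1) → ends 17
  pad 1 to align 2 for pitch
  pitch at 18 (size 2, align 2) → ends 20
  tail pad 4 to reach multiple of 8
  total 24 bytes, alignment 8
packed(4) layout:
  width at 0 (size 1, align 1) → ends 1
  stride at 1 (size 1, align 1) → ends 2
  format at 2 (size 1, align 1) → ends 3
  channels at 3 (size 1, align 1) → ends 4
  layer at 4 (size 8, align 4) → ends 12
  depth at 12 (size 1, align 1) → ends 13
  pad 1 to align 2 for pitch
  pitch at 14 (size 2, align 2) → ends 16
  total 16 bytes, alignment 4
24 − 16 = 8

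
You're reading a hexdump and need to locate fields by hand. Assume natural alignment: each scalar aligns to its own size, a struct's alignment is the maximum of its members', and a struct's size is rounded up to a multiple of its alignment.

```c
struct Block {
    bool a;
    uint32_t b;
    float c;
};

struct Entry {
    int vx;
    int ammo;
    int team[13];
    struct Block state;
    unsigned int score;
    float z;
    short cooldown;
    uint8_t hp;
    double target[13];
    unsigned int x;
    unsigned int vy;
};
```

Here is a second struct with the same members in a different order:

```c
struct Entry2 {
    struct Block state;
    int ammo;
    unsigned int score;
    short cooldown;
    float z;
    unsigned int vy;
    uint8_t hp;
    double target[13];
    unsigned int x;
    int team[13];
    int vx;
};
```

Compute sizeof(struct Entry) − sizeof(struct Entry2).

Block: a at 0 (size 1, align 1) → ends 1; pad 3 to align 4 for b; b at 4 (size 4, align 4) → ends 8; c at 8 (size 4, align 4) → ends 12; total 12 bytes, alignment 4
vx at 0 (size 4, align 4) → ends 4
ammo at 4 (size 4, align 4) → ends 8
team at 8 (size 52, align 4) → ends 60
state at 60 (size 12, align 4) → ends 72
score at 72 (size 4, align 4) → ends 76
z at 76 (size 4, align 4) → ends 80
cooldown at 80 (size 2, align 2) → ends 82
hp at 82 (size 1, align 1) → ends 83
pad 5 to align 8 for target
target at 88 (size 104, align 8) → ends 192
x at 192 (size 4, align 4) → ends 196
vy at 196 (size 4, align 4) → ends 200
total 200 bytes, alignment 8
— Entry2 —
state at 0 (size 12, align 4) → ends 12
ammo at 12 (size 4, align 4) → ends 16
score at 16 (size 4, align 4) → ends 20
cooldown at 20 (size 2, align 2) → ends 22
pad 2 to align 4 for z
z at 24 (size 4, align 4) → ends 28
vy at 28 (size 4, align 4) → ends 32
hp at 32 (size 1, align 1) → ends 33
pad 7 to align 8 for target
target at 40 (size 104, align 8) → ends 144
x at 144 (size 4, align 4) → ends 148
team at 148 (size 52, align 4) → ends 200
vx at 200 (size 4, align 4) → ends 204
tail pad 4 to reach multiple of 8
total 208 bytes, alignment 8
200 − 208 = -8

-8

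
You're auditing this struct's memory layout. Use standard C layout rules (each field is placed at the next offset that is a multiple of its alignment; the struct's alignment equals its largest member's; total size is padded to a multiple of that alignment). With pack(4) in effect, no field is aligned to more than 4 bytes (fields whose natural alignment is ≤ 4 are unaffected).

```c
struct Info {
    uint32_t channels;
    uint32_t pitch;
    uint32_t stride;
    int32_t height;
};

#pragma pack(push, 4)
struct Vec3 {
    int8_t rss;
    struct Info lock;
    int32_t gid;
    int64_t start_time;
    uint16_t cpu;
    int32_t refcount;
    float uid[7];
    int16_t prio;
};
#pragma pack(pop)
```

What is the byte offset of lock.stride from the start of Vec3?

12

Info: @0: channels [4B, align 4] → 4; @4: pitch [4B, align 4] → 8; @8: stride [4B, align 4] → 12; @12: height [4B, align 4] → 16; size 16, align 4
@0: rss [1B, align 1] → 1
+3 pad (align 4)
@4: lock [16B, align 4] → 20
within Info: stride at 8
4 + 8 = 12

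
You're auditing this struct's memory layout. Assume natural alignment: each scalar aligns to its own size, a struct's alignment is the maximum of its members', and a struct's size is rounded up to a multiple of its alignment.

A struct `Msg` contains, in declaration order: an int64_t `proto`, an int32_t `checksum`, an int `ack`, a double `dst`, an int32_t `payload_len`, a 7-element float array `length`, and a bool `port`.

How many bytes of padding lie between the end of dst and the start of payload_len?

@0: proto [8B, align 8] → 8
@8: checksum [4B, align 4] → 12
@12: ack [4B, align 4] → 16
@16: dst [8B, align 8] → 24
@24: payload_len [4B, align 4] → 28

0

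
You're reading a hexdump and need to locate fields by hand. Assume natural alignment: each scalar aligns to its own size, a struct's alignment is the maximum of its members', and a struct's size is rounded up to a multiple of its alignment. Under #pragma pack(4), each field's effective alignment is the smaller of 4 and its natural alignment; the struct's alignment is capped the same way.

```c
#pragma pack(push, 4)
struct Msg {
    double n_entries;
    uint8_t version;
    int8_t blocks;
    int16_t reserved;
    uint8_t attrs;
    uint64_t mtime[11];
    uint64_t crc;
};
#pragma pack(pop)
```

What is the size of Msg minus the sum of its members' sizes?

0..8  n_entries  (8B, 4-aligned)
8..9  version  (1B, 1-aligned)
9..10  blocks  (1B, 1-aligned)
10..12  reserved  (2B, 2-aligned)
12..13  attrs  (1B, 1-aligned)
13..16  -- padding (3B)
16..104  mtime  (88B, 4-aligned)
104..112  crc  (8B, 4-aligned)
sizeof = 112, alignof = 4
data bytes 109, size 112 → padding 3

3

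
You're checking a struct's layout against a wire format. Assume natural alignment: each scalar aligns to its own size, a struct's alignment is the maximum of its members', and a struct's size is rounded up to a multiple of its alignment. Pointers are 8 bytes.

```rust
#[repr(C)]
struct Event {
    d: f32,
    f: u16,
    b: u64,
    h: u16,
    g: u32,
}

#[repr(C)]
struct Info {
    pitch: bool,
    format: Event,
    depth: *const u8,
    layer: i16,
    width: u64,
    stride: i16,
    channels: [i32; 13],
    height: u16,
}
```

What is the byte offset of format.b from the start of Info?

16

Event: d at 0 (size 4, align 4) → ends 4; f at 4 (size 2, align 2) → ends 6; pad 2 to align 8 for b; b at 8 (size 8, align 8) → ends 16; h at 16 (size 2, align 2) → ends 18; pad 2 to align 4 for g; g at 20 (size 4, align 4) → ends 24; total 24 bytes, alignment 8
pitch at 0 (size 1, align 1) → ends 1
pad 7 to align 8 for format
format at 8 (size 24, align 8) → ends 32
within Event: b at 8
8 + 8 = 16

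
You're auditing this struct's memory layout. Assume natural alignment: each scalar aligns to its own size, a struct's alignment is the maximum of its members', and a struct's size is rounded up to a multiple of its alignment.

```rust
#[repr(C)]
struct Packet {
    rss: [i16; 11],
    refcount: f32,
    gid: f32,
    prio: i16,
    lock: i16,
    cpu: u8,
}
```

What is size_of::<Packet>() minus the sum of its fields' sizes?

@0: rss [22B, align 2] → 22
+2 pad (align 4)
@24: refcount [4B, align 4] → 28
@28: gid [4B, align 4] → 32
@32: prio [2B, align 2] → 34
@34: lock [2B, align 2] → 36
@36: cpu [1B, align 1] → 37
+3 tail pad (align 4)
size 40, align 4
data bytes 35, size 40 → padding 5

5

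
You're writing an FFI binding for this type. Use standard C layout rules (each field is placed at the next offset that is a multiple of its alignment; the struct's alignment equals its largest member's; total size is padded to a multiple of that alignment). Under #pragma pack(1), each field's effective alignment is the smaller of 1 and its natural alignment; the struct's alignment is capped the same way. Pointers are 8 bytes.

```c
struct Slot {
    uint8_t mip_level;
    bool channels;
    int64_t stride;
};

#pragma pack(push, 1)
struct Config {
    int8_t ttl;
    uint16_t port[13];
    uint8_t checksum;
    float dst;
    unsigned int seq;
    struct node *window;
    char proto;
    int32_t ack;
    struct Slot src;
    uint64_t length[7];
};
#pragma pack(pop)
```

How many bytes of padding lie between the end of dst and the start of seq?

0

Slot: 0..1  mip_level  (1B, 1-aligned); 1..2  channels  (1B, 1-aligned); 2..8  -- padding (6B); 8..16  stride  (8B, 8-aligned); sizeof = 16, alignof = 8
0..1  ttl  (1B, 1-aligned)
1..27  port  (26B, 1-aligned)
27..28  checksum  (1B, 1-aligned)
28..32  dst  (4B, 1-aligned)
32..36  seq  (4B, 1-aligned)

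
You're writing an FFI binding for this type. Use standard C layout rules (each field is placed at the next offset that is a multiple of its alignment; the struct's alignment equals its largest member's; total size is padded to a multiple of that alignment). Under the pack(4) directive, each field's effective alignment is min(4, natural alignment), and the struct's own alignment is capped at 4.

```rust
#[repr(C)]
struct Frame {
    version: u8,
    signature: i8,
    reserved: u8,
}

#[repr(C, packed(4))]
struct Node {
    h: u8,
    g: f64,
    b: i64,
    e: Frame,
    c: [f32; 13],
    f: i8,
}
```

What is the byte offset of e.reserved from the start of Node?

Frame: 0..1  version  (1B, 1-aligned); 1..2  signature  (1B, 1-aligned); 2..3  reserved  (1B, 1-aligned); sizeof = 3, alignof = 1
0..1  h  (1B, 1-aligned)
1..4  -- padding (3B)
4..12  g  (8B, 4-aligned)
12..20  b  (8B, 4-aligned)
20..23  e  (3B, 1-aligned)
within Frame: reserved at 2
20 + 2 = 22

22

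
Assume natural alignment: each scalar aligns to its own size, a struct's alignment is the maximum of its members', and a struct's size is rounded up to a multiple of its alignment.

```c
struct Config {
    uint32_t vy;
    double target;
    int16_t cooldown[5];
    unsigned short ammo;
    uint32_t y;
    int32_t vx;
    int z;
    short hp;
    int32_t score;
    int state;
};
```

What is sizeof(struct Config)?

@0: vy [4B, align 4] → 4
+4 pad (align 8)
@8: target [8B, align 8] → 16
@16: cooldown [10B, align 2] → 26
@26: ammo [2B, align 2] → 28
@28: y [4B, align 4] → 32
@32: vx [4B, align 4] → 36
@36: z [4B, align 4] → 40
@40: hp [2B, align 2] → 42
+2 pad (align 4)
@44: score [4B, align 4] → 48
@48: state [4B, align 4] → 52
+4 tail pad (align 8)
size 56, align 8

56 bytes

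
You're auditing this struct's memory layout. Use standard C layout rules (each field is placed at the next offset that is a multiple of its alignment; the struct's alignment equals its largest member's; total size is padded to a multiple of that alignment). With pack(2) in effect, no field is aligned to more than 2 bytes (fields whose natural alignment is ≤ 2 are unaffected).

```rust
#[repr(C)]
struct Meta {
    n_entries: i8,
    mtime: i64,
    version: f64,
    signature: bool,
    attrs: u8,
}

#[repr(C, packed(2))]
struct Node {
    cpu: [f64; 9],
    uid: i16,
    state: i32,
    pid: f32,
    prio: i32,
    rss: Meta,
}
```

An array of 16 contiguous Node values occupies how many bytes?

Meta: n_entries at 0 (size 1, align 1) → ends 1; pad 7 to align 8 for mtime; mtime at 8 (size 8, align 8) → ends 16; version at 16 (size 8, align 8) → ends 24; signature at 24 (size 1, align 1) → ends 25; attrs at 25 (size 1, align 1) → ends 26; tail pad 6 to reach multiple of 8; total 32 bytes, alignment 8
cpu at 0 (size 72, align 2) → ends 72
uid at 72 (size 2, align 2) → ends 74
state at 74 (size 4, align 2) → ends 78
pid at 78 (size 4, align 2) → ends 82
prio at 82 (size 4, align 2) → ends 86
rss at 86 (size 32, align 2) → ends 118
total 118 bytes, alignment 2
array of 16: 16 × 118 = 1888

1888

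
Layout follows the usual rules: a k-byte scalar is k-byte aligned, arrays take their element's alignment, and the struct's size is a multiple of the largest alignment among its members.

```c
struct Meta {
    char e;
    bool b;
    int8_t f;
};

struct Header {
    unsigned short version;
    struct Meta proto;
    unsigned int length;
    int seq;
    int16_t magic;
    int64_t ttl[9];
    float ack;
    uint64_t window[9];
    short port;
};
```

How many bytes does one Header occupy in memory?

184 bytes

Meta: @0: e [1B, align 1] → 1; @1: b [1B, align 1] → 2; @2: f [1B, align 1] → 3; size 3, align 1
@0: version [2B, align 2] → 2
@2: proto [3B, align 1] → 5
+3 pad (align 4)
@8: length [4B, align 4] → 12
@12: seq [4B, align 4] → 16
@16: magic [2B, align 2] → 18
+6 pad (align 8)
@24: ttl [72B, align 8] → 96
@96: ack [4B, align 4] → 100
+4 pad (align 8)
@104: window [72B, align 8] → 176
@176: port [2B, align 2] → 178
+6 tail pad (align 8)
size 184, align 8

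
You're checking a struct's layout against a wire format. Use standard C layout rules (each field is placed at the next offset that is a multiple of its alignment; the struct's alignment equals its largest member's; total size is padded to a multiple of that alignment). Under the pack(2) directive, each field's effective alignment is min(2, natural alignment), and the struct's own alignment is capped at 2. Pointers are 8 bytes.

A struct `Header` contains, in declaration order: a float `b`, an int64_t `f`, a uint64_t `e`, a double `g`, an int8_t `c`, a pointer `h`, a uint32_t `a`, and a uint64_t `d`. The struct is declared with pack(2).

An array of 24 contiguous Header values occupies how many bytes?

1200

0..4  b  (4B, 2-aligned)
4..12  f  (8B, 2-aligned)
12..20  e  (8B, 2-aligned)
20..28  g  (8B, 2-aligned)
28..29  c  (1B, 1-aligned)
29..30  -- padding (1B)
30..38  h  (8B, 2-aligned)
38..42  a  (4B, 2-aligned)
42..50  d  (8B, 2-aligned)
sizeof = 50, alignof = 2
array of 24: 24 × 50 = 1200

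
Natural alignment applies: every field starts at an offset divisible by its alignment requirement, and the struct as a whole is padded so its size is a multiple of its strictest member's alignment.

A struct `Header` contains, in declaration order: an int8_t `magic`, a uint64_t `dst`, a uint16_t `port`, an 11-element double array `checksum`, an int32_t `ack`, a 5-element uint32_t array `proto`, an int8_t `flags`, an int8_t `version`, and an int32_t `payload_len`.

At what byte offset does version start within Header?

0..1  magic  (1B, 1-aligned)
1..8  -- padding (7B)
8..16  dst  (8B, 8-aligned)
16..18  port  (2B, 2-aligned)
18..24  -- padding (6B)
24..112  checksum  (88B, 8-aligned)
112..116  ack  (4B, 4-aligned)
116..136  proto  (20B, 4-aligned)
136..137  flags  (1B, 1-aligned)
137..138  version  (1B, 1-aligned)

137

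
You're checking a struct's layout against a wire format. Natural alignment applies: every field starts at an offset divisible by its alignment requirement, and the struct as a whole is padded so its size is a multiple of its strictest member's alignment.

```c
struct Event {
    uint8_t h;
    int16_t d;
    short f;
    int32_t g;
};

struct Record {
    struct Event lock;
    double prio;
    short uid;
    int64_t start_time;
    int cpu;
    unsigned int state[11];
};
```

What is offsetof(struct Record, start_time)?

32

Event: @0: h [1B, align 1] → 1; +1 pad (align 2); @2: d [2B, align 2] → 4; @4: f [2B, align 2] → 6; +2 pad (align 4); @8: g [4B, align 4] → 12; size 12, align 4
@0: lock [12B, align 4] → 12
+4 pad (align 8)
@16: prio [8B, align 8] → 24
@24: uid [2B, align 2] → 26
+6 pad (align 8)
@32: start_time [8B, align 8] → 40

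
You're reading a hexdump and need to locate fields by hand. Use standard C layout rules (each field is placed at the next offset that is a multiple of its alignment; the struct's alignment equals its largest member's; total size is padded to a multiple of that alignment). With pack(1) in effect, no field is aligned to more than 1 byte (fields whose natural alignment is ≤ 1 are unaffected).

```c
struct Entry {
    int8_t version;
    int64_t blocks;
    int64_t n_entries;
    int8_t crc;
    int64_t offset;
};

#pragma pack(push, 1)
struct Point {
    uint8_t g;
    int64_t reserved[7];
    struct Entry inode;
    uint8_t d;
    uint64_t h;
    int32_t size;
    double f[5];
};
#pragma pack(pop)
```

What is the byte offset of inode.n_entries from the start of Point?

73

Entry: version at 0 (size 1, align 1) → ends 1; pad 7 to align 8 for blocks; blocks at 8 (size 8, align 8) → ends 16; n_entries at 16 (size 8, align 8) → ends 24; crc at 24 (size 1, align 1) → ends 25; pad 7 to align 8 for offset; offset at 32 (size 8, align 8) → ends 40; total 40 bytes, alignment 8
g at 0 (size 1, align 1) → ends 1
reserved at 1 (size 56, align 1) → ends 57
inode at 57 (size 40, align 1) → ends 97
within Entry: n_entries at 16
57 + 16 = 73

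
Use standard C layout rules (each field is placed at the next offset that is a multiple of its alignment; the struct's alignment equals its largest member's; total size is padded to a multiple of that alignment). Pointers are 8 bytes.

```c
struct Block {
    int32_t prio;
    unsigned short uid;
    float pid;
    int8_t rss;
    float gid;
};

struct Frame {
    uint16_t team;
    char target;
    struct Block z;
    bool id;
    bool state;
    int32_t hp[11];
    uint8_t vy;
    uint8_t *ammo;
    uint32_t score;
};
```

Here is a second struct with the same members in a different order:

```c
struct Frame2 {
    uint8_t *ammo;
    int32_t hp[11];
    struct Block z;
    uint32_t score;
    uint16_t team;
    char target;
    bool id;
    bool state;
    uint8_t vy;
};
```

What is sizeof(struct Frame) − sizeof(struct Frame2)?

8

Block: prio at 0 (size 4, align 4) → ends 4; uid at 4 (size 2, align 2) → ends 6; pad 2 to align 4 for pid; pid at 8 (size 4, align 4) → ends 12; rss at 12 (size 1, align 1) → ends 13; pad 3 to align 4 for gid; gid at 16 (size 4, align 4) → ends 20; total 20 bytes, alignment 4
team at 0 (size 2, align 2) → ends 2
target at 2 (size 1, align 1) → ends 3
pad 1 to align 4 for z
z at 4 (size 20, align 4) → ends 24
id at 24 (size 1, align 1) → ends 25
state at 25 (size 1, align 1) → ends 26
pad 2 to align 4 for hp
hp at 28 (size 44, align 4) → ends 72
vy at 72 (size 1, align 1) → ends 73
pad 7 to align 8 for ammo
ammo at 80 (size 8, align 8) → ends 88
score at 88 (size 4, align 4) → ends 92
tail pad 4 to reach multiple of 8
total 96 bytes, alignment 8
— Frame2 —
ammo at 0 (size 8, align 8) → ends 8
hp at 8 (size 44, align 4) → ends 52
z at 52 (size 20, align 4) → ends 72
score at 72 (size 4, align 4) → ends 76
team at 76 (size 2, align 2) → ends 78
target at 78 (size 1, align 1) → ends 79
id at 79 (size 1, align 1) → ends 80
state at 80 (size 1, align 1) → ends 81
vy at 81 (size 1, align 1) → ends 82
tail pad 6 to reach multiple of 8
total 88 bytes, alignment 8
96 − 88 = 8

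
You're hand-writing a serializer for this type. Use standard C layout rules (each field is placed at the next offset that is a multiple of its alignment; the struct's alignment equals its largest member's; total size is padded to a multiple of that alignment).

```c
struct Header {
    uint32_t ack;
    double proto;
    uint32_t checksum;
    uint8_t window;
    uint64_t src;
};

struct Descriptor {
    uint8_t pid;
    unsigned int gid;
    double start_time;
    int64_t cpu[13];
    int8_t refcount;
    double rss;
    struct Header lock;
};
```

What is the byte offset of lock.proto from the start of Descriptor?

Header: 0..4  ack  (4B, 4-aligned); 4..8  -- padding (4B); 8..16  proto  (8B, 8-aligned); 16..20  checksum  (4B, 4-aligned); 20..21  window  (1B, 1-aligned); 21..24  -- padding (3B); 24..32  src  (8B, 8-aligned); sizeof = 32, alignof = 8
0..1  pid  (1B, 1-aligned)
1..4  -- padding (3B)
4..8  gid  (4B, 4-aligned)
8..16  start_time  (8B, 8-aligned)
16..120  cpu  (104B, 8-aligned)
120..121  refcount  (1B, 1-aligned)
121..128  -- padding (7B)
128..136  rss  (8B, 8-aligned)
136..168  lock  (32B, 8-aligned)
within Header: proto at 8
136 + 8 = 144

144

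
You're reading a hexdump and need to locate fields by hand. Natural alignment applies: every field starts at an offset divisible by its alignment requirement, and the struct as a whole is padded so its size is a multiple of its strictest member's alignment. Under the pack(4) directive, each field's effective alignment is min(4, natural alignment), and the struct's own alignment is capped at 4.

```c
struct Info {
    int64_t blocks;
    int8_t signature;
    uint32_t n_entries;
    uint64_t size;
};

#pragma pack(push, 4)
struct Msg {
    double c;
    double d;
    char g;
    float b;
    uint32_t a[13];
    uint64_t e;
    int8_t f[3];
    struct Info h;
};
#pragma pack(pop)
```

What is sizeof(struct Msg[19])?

Info: 0..8  blocks  (8B, 8-aligned); 8..9  signature  (1B, 1-aligned); 9..12  -- padding (3B); 12..16  n_entries  (4B, 4-aligned); 16..24  size  (8B, 8-aligned); sizeof = 24, alignof = 8
0..8  c  (8B, 4-aligned)
8..16  d  (8B, 4-aligned)
16..17  g  (1B, 1-aligned)
17..20  -- padding (3B)
20..24  b  (4B, 4-aligned)
24..76  a  (52B, 4-aligned)
76..84  e  (8B, 4-aligned)
84..87  f  (3B, 1-aligned)
87..88  -- padding (1B)
88..112  h  (24B, 4-aligned)
sizeof = 112, alignof = 4
array of 19: 19 × 112 = 2128

2128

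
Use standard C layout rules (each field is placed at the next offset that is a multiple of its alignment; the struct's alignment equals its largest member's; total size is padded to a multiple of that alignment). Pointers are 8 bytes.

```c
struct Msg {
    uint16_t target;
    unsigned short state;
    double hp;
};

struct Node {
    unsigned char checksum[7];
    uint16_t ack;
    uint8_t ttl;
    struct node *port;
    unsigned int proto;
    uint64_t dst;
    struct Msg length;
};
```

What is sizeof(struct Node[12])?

Msg: @0: target [2B, align 2] → 2; @2: state [2B, align 2] → 4; +4 pad (align 8); @8: hp [8B, align 8] → 16; size 16, align 8
@0: checksum [7B, align 1] → 7
+1 pad (align 2)
@8: ack [2B, align 2] → 10
@10: ttl [1B, align 1] → 11
+5 pad (align 8)
@16: port [8B, align 8] → 24
@24: proto [4B, align 4] → 28
+4 pad (align 8)
@32: dst [8B, align 8] → 40
@40: length [16B, align 8] → 56
size 56, align 8
array of 12: 12 × 56 = 672

672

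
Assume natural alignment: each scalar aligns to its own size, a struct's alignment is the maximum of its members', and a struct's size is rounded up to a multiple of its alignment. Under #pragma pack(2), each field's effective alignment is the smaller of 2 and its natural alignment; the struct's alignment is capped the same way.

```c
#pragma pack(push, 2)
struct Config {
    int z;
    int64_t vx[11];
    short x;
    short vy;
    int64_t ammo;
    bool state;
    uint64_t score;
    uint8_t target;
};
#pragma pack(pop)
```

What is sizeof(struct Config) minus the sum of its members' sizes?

@0: z [4B, align 2] → 4
@4: vx [88B, align 2] → 92
@92: x [2B, align 2] → 94
@94: vy [2B, align 2] → 96
@96: ammo [8B, align 2] → 104
@104: state [1B, align 1] → 105
+1 pad (align 2)
@106: score [8B, align 2] → 114
@114: target [1B, align 1] → 115
+1 tail pad (align 2)
size 116, align 2
data bytes 114, size 116 → padding 2

2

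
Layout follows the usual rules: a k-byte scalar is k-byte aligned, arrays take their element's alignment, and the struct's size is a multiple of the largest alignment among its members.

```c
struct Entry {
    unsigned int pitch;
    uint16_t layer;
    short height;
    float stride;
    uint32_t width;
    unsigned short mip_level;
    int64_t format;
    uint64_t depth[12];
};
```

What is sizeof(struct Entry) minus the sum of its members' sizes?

6

0..4  pitch  (4B, 4-aligned)
4..6  layer  (2B, 2-aligned)
6..8  height  (2B, 2-aligned)
8..12  stride  (4B, 4-aligned)
12..16  width  (4B, 4-aligned)
16..18  mip_level  (2B, 2-aligned)
18..24  -- padding (6B)
24..32  format  (8B, 8-aligned)
32..128  depth  (96B, 8-aligned)
sizeof = 128, alignof = 8
data bytes 122, size 128 → padding 6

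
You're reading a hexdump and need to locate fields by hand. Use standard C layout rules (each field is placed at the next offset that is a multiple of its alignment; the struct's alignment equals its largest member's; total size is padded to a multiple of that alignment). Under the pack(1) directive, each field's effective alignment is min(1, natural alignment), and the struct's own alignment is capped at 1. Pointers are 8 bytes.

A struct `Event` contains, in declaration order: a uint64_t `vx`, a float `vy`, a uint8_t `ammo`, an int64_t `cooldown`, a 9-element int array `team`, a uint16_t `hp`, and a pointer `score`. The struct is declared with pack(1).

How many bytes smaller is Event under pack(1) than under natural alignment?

natural layout:
  @0: vx [8B, align 8] → 8
  @8: vy [4B, align 4] → 12
  @12: ammo [1B, align 1] → 13
  +3 pad (align 8)
  @16: cooldown [8B, align 8] → 24
  @24: team [36B, align 4] → 60
  @60: hp [2B, align 2] → 62
  +2 pad (align 8)
  @64: score [8B, align 8] → 72
  size 72, align 8
packed(1) layout:
  @0: vx [8B, align 1] → 8
  @8: vy [4B, align 1] → 12
  @12: ammo [1B, align 1] → 13
  @13: cooldown [8B, align 1] → 21
  @21: team [36B, align 1] → 57
  @57: hp [2B, align 1] → 59
  @59: score [8B, align 1] → 67
  size 67, align 1
72 − 67 = 5

5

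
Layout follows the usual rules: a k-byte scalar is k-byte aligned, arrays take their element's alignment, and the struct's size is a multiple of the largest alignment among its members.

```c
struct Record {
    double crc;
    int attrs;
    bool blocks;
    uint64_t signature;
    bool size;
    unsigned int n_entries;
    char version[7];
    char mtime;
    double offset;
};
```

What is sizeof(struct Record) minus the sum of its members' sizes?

crc at 0 (size 8, align 8) → ends 8
attrs at 8 (size 4, align 4) → ends 12
blocks at 12 (size 1, align 1) → ends 13
pad 3 to align 8 for signature
signature at 16 (size 8, align 8) → ends 24
size at 24 (size 1, align 1) → ends 25
pad 3 to align 4 for n_entries
n_entries at 28 (size 4, align 4) → ends 32
version at 32 (size 7, align 1) → ends 39
mtime at 39 (size 1, align 1) → ends 40
offset at 40 (size 8, align 8) → ends 48
total 48 bytes, alignment 8
data bytes 42, size 48 → padding 6

6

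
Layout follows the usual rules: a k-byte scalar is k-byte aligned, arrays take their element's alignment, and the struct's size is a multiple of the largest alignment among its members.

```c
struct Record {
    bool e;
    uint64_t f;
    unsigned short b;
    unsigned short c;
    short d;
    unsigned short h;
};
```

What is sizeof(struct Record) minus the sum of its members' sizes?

7

e at 0 (size 1, align 1) → ends 1
pad 7 to align 8 for f
f at 8 (size 8, align 8) → ends 16
b at 16 (size 2, align 2) → ends 18
c at 18 (size 2, align 2) → ends 20
d at 20 (size 2, align 2) → ends 22
h at 22 (size 2, align 2) → ends 24
total 24 bytes, alignment 8
data bytes 17, size 24 → padding 7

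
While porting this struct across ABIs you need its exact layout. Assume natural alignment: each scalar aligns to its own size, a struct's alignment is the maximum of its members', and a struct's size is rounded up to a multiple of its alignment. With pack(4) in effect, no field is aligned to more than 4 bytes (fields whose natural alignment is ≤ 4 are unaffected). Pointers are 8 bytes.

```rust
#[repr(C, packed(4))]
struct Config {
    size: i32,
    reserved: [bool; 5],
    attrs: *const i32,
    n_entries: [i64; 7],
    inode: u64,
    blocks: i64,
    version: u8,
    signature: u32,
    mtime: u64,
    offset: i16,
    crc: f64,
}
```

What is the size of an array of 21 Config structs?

@0: size [4B, align 4] → 4
@4: reserved [5B, align 1] → 9
+3 pad (align 4)
@12: attrs [8B, align 4] → 20
@20: n_entries [56B, align 4] → 76
@76: inode [8B, align 4] → 84
@84: blocks [8B, align 4] → 92
@92: version [1B, align 1] → 93
+3 pad (align 4)
@96: signature [4B, align 4] → 100
@100: mtime [8B, align 4] → 108
@108: offset [2B, align 2] → 110
+2 pad (align 4)
@112: crc [8B, align 4] → 120
size 120, align 4
array of 21: 21 × 120 = 2520

2520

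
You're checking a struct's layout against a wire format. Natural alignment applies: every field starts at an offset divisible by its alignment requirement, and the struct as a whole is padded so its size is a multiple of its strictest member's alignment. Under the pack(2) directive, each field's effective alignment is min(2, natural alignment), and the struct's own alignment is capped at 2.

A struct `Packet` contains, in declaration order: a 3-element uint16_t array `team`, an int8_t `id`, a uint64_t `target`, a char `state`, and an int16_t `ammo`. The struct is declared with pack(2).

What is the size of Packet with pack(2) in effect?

20

0..6  team  (6B, 2-aligned)
6..7  id  (1B, 1-aligned)
7..8  -- padding (1B)
8..16  target  (8B, 2-aligned)
16..17  state  (1B, 1-aligned)
17..18  -- padding (1B)
18..20  ammo  (2B, 2-aligned)
sizeof = 20, alignof = 2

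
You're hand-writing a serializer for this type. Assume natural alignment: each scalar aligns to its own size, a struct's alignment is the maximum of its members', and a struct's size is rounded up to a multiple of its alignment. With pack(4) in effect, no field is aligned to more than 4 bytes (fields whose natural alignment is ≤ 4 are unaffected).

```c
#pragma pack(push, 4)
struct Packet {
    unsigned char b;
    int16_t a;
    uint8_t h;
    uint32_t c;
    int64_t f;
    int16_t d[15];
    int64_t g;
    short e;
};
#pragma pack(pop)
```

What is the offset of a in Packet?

b at 0 (size 1, align 1) → ends 1
pad 1 to align 2 for a
a at 2 (size 2, align 2) → ends 4

2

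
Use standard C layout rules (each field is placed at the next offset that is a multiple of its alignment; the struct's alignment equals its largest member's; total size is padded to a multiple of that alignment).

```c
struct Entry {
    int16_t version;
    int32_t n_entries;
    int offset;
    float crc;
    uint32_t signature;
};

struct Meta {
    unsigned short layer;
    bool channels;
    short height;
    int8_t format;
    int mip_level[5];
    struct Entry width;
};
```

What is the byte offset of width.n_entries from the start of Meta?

Entry: @0: version [2B, align 2] → 2; +2 pad (align 4); @4: n_entries [4B, align 4] → 8; @8: offset [4B, align 4] → 12; @12: crc [4B, align 4] → 16; @16: signature [4B, align 4] → 20; size 20, align 4
@0: layer [2B, align 2] → 2
@2: channels [1B, align 1] → 3
+1 pad (align 2)
@4: height [2B, align 2] → 6
@6: format [1B, align 1] → 7
+1 pad (align 4)
@8: mip_level [20B, align 4] → 28
@28: width [20B, align 4] → 48
within Entry: n_entries at 4
28 + 4 = 32

32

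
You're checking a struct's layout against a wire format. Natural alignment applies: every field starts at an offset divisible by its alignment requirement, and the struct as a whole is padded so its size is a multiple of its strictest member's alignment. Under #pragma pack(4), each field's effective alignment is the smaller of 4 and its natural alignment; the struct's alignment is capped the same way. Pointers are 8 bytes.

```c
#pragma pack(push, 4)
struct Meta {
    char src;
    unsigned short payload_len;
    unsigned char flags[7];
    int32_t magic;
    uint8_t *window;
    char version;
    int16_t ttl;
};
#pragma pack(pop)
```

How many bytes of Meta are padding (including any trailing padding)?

3

0..1  src  (1B, 1-aligned)
1..2  -- padding (1B)
2..4  payload_len  (2B, 2-aligned)
4..11  flags  (7B, 1-aligned)
11..12  -- padding (1B)
12..16  magic  (4B, 4-aligned)
16..24  window  (8B, 4-aligned)
24..25  version  (1B, 1-aligned)
25..26  -- padding (1B)
26..28  ttl  (2B, 2-aligned)
sizeof = 28, alignof = 4
data bytes 25, size 28 → padding 3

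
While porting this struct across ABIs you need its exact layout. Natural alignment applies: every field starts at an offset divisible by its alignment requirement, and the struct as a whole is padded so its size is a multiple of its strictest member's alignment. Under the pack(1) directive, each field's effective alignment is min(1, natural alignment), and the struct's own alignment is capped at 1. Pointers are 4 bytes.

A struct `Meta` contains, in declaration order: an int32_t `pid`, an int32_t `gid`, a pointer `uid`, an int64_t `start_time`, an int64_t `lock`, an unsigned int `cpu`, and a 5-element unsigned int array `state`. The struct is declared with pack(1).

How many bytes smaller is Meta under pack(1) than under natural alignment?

4

natural layout:
  0..4  pid  (4B, 4-aligned)
  4..8  gid  (4B, 4-aligned)
  8..12  uid  (4B, 4-aligned)
  12..16  -- padding (4B)
  16..24  start_time  (8B, 8-aligned)
  24..32  lock  (8B, 8-aligned)
  32..36  cpu  (4B, 4-aligned)
  36..56  state  (20B, 4-aligned)
  sizeof = 56, alignof = 8
packed(1) layout:
  0..4  pid  (4B, 1-aligned)
  4..8  gid  (4B, 1-aligned)
  8..12  uid  (4B, 1-aligned)
  12..20  start_time  (8B, 1-aligned)
  20..28  lock  (8B, 1-aligned)
  28..32  cpu  (4B, 1-aligned)
  32..52  state  (20B, 1-aligned)
  sizeof = 52, alignof = 1
56 − 52 = 4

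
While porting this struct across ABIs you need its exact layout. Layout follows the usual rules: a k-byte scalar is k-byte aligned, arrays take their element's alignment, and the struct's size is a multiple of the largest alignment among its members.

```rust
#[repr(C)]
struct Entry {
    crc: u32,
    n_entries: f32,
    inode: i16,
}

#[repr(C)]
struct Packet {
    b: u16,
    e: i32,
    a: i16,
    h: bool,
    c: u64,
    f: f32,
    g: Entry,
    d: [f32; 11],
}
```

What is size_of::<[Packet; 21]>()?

1848

Entry: @0: crc [4B, align 4] → 4; @4: n_entries [4B, align 4] → 8; @8: inode [2B, align 2] → 10; +2 tail pad (align 4); size 12, align 4
@0: b [2B, align 2] → 2
+2 pad (align 4)
@4: e [4B, align 4] → 8
@8: a [2B, align 2] → 10
@10: h [1B, align 1] → 11
+5 pad (align 8)
@16: c [8B, align 8] → 24
@24: f [4B, align 4] → 28
@28: g [12B, align 4] → 40
@40: d [44B, align 4] → 84
+4 tail pad (align 8)
size 88, align 8
array of 21: 21 × 88 = 1848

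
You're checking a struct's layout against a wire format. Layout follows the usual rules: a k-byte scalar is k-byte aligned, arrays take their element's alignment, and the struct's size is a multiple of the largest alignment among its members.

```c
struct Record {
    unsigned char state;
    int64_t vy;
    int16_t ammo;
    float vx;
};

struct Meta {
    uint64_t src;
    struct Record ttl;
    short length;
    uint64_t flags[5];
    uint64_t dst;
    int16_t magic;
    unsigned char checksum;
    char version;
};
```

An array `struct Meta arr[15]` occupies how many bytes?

1440

Record: state at 0 (size 1, align 1) → ends 1; pad 7 to align 8 for vy; vy at 8 (size 8, align 8) → ends 16; ammo at 16 (size 2, align 2) → ends 18; pad 2 to align 4 for vx; vx at 20 (size 4, align 4) → ends 24; total 24 bytes, alignment 8
src at 0 (size 8, align 8) → ends 8
ttl at 8 (size 24, align 8) → ends 32
length at 32 (size 2, align 2) → ends 34
pad 6 to align 8 for flags
flags at 40 (size 40, align 8) → ends 80
dst at 80 (size 8, align 8) → ends 88
magic at 88 (size 2, align 2) → ends 90
checksum at 90 (size 1, align 1) → ends 91
version at 91 (size 1, align 1) → ends 92
tail pad 4 to reach multiple of 8
total 96 bytes, alignment 8
array of 15: 15 × 96 = 1440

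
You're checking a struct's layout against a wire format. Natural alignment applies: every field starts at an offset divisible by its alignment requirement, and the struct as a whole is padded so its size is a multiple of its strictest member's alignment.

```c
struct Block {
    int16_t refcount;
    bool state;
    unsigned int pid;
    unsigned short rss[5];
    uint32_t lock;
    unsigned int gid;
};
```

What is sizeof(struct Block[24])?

refcount at 0 (size 2, align 2) → ends 2
state at 2 (size 1, align 1) → ends 3
pad 1 to align 4 for pid
pid at 4 (size 4, align 4) → ends 8
rss at 8 (size 10, align 2) → ends 18
pad 2 to align 4 for lock
lock at 20 (size 4, align 4) → ends 24
gid at 24 (size 4, align 4) → ends 28
total 28 bytes, alignment 4
array of 24: 24 × 28 = 672

672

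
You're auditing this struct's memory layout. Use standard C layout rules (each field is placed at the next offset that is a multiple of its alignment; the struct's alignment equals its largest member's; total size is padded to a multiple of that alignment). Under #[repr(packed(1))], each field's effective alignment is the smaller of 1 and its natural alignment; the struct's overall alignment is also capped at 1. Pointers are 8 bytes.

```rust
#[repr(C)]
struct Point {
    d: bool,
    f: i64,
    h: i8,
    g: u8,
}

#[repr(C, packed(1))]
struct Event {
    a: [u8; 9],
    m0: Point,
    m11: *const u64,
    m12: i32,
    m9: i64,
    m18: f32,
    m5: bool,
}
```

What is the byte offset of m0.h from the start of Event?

Point: d at 0 (size 1, align 1) → ends 1; pad 7 to align 8 for f; f at 8 (size 8, align 8) → ends 16; h at 16 (size 1, align 1) → ends 17; g at 17 (size 1, align 1) → ends 18; tail pad 6 to reach multiple of 8; total 24 bytes, alignment 8
a at 0 (size 9, align 1) → ends 9
m0 at 9 (size 24, align 1) → ends 33
within Point: h at 16
9 + 16 = 25

25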